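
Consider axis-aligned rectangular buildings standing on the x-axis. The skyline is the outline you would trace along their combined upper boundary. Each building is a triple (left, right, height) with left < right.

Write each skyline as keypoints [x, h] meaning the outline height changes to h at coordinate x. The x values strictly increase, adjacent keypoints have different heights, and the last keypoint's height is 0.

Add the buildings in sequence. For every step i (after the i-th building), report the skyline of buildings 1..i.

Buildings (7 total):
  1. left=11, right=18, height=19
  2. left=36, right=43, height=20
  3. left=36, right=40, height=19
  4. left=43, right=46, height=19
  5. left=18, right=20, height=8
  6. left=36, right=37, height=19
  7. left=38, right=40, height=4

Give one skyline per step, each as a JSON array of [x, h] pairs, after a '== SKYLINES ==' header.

== SKYLINES ==
[[11,19],[18,0]]
[[11,19],[18,0],[36,20],[43,0]]
[[11,19],[18,0],[36,20],[43,0]]
[[11,19],[18,0],[36,20],[43,19],[46,0]]
[[11,19],[18,8],[20,0],[36,20],[43,19],[46,0]]
[[11,19],[18,8],[20,0],[36,20],[43,19],[46,0]]
[[11,19],[18,8],[20,0],[36,20],[43,19],[46,0]]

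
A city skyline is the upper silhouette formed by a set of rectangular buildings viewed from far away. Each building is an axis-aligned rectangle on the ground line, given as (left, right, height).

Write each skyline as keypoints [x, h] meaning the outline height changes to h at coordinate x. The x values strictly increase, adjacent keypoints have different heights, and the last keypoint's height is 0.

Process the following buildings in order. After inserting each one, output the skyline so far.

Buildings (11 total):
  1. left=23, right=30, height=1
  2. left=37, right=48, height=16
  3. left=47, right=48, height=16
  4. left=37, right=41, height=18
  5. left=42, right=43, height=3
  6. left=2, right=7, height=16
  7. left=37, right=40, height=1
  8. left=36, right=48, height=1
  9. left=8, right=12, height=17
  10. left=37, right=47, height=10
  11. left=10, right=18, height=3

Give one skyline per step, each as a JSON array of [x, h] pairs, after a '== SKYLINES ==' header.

== SKYLINES ==
[[23,1],[30,0]]
[[23,1],[30,0],[37,16],[48,0]]
[[23,1],[30,0],[37,16],[48,0]]
[[23,1],[30,0],[37,18],[41,16],[48,0]]
[[23,1],[30,0],[37,18],[41,16],[48,0]]
[[2,16],[7,0],[23,1],[30,0],[37,18],[41,16],[48,0]]
[[2,16],[7,0],[23,1],[30,0],[37,18],[41,16],[48,0]]
[[2,16],[7,0],[23,1],[30,0],[36,1],[37,18],[41,16],[48,0]]
[[2,16],[7,0],[8,17],[12,0],[23,1],[30,0],[36,1],[37,18],[41,16],[48,0]]
[[2,16],[7,0],[8,17],[12,0],[23,1],[30,0],[36,1],[37,18],[41,16],[48,0]]
[[2,16],[7,0],[8,17],[12,3],[18,0],[23,1],[30,0],[36,1],[37,18],[41,16],[48,0]]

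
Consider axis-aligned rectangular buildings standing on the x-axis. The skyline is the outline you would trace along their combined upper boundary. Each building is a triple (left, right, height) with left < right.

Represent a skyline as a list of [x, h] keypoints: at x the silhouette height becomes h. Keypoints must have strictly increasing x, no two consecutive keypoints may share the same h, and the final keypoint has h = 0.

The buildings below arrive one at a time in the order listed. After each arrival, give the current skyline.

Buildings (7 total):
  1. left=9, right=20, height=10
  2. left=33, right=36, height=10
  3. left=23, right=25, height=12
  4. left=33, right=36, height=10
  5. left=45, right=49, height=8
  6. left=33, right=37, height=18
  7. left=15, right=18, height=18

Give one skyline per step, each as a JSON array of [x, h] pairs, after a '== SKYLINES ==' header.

== SKYLINES ==
[[9,10],[20,0]]
[[9,10],[20,0],[33,10],[36,0]]
[[9,10],[20,0],[23,12],[25,0],[33,10],[36,0]]
[[9,10],[20,0],[23,12],[25,0],[33,10],[36,0]]
[[9,10],[20,0],[23,12],[25,0],[33,10],[36,0],[45,8],[49,0]]
[[9,10],[20,0],[23,12],[25,0],[33,18],[37,0],[45,8],[49,0]]
[[9,10],[15,18],[18,10],[20,0],[23,12],[25,0],[33,18],[37,0],[45,8],[49,0]]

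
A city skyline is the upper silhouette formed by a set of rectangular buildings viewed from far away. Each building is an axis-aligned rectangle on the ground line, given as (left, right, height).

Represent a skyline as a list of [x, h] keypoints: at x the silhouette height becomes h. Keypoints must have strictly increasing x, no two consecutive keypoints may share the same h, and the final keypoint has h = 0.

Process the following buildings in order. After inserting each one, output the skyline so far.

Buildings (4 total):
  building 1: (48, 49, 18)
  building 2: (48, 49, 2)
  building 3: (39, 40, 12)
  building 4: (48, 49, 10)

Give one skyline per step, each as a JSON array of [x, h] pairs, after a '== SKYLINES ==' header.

== SKYLINES ==
[[48,18],[49,0]]
[[48,18],[49,0]]
[[39,12],[40,0],[48,18],[49,0]]
[[39,12],[40,0],[48,18],[49,0]]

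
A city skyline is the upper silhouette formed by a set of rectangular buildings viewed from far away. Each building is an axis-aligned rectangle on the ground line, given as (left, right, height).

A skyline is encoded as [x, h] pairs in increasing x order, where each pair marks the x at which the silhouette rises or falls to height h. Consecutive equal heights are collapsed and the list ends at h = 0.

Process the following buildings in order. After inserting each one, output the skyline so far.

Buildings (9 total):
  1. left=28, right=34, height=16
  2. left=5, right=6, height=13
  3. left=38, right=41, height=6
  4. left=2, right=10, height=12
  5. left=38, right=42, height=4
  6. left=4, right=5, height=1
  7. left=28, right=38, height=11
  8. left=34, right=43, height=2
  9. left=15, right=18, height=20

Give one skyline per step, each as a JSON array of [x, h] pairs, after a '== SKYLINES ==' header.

== SKYLINES ==
[[28,16],[34,0]]
[[5,13],[6,0],[28,16],[34,0]]
[[5,13],[6,0],[28,16],[34,0],[38,6],[41,0]]
[[2,12],[5,13],[6,12],[10,0],[28,16],[34,0],[38,6],[41,0]]
[[2,12],[5,13],[6,12],[10,0],[28,16],[34,0],[38,6],[41,4],[42,0]]
[[2,12],[5,13],[6,12],[10,0],[28,16],[34,0],[38,6],[41,4],[42,0]]
[[2,12],[5,13],[6,12],[10,0],[28,16],[34,11],[38,6],[41,4],[42,0]]
[[2,12],[5,13],[6,12],[10,0],[28,16],[34,11],[38,6],[41,4],[42,2],[43,0]]
[[2,12],[5,13],[6,12],[10,0],[15,20],[18,0],[28,16],[34,11],[38,6],[41,4],[42,2],[43,0]]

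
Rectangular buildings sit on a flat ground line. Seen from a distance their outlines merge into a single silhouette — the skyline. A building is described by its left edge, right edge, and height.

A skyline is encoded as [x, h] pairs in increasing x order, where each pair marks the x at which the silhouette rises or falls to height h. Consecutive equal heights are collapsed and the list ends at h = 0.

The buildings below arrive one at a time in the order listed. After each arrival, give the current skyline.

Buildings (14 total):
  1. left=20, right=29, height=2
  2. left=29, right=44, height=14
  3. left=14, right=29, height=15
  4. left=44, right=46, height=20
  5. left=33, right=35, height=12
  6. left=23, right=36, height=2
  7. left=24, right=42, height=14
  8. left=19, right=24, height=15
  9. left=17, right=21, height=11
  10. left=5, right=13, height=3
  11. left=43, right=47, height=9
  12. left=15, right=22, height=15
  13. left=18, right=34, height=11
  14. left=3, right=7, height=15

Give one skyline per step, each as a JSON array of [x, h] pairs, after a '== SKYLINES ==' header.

== SKYLINES ==
[[20,2],[29,0]]
[[20,2],[29,14],[44,0]]
[[14,15],[29,14],[44,0]]
[[14,15],[29,14],[44,20],[46,0]]
[[14,15],[29,14],[44,20],[46,0]]
[[14,15],[29,14],[44,20],[46,0]]
[[14,15],[29,14],[44,20],[46,0]]
[[14,15],[29,14],[44,20],[46,0]]
[[14,15],[29,14],[44,20],[46,0]]
[[5,3],[13,0],[14,15],[29,14],[44,20],[46,0]]
[[5,3],[13,0],[14,15],[29,14],[44,20],[46,9],[47,0]]
[[5,3],[13,0],[14,15],[29,14],[44,20],[46,9],[47,0]]
[[5,3],[13,0],[14,15],[29,14],[44,20],[46,9],[47,0]]
[[3,15],[7,3],[13,0],[14,15],[29,14],[44,20],[46,9],[47,0]]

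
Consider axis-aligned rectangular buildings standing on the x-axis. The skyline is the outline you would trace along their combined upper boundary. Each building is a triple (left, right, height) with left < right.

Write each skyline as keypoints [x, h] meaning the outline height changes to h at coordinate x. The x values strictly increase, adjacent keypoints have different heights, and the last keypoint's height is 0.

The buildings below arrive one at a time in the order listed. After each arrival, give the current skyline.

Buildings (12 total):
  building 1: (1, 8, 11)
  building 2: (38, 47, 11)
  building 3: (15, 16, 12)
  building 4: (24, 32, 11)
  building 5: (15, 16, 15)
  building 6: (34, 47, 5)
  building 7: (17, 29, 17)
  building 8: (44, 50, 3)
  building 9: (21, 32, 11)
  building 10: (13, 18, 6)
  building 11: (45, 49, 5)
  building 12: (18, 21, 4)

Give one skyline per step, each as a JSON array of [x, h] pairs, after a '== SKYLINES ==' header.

== SKYLINES ==
[[1,11],[8,0]]
[[1,11],[8,0],[38,11],[47,0]]
[[1,11],[8,0],[15,12],[16,0],[38,11],[47,0]]
[[1,11],[8,0],[15,12],[16,0],[24,11],[32,0],[38,11],[47,0]]
[[1,11],[8,0],[15,15],[16,0],[24,11],[32,0],[38,11],[47,0]]
[[1,11],[8,0],[15,15],[16,0],[24,11],[32,0],[34,5],[38,11],[47,0]]
[[1,11],[8,0],[15,15],[16,0],[17,17],[29,11],[32,0],[34,5],[38,11],[47,0]]
[[1,11],[8,0],[15,15],[16,0],[17,17],[29,11],[32,0],[34,5],[38,11],[47,3],[50,0]]
[[1,11],[8,0],[15,15],[16,0],[17,17],[29,11],[32,0],[34,5],[38,11],[47,3],[50,0]]
[[1,11],[8,0],[13,6],[15,15],[16,6],[17,17],[29,11],[32,0],[34,5],[38,11],[47,3],[50,0]]
[[1,11],[8,0],[13,6],[15,15],[16,6],[17,17],[29,11],[32,0],[34,5],[38,11],[47,5],[49,3],[50,0]]
[[1,11],[8,0],[13,6],[15,15],[16,6],[17,17],[29,11],[32,0],[34,5],[38,11],[47,5],[49,3],[50,0]]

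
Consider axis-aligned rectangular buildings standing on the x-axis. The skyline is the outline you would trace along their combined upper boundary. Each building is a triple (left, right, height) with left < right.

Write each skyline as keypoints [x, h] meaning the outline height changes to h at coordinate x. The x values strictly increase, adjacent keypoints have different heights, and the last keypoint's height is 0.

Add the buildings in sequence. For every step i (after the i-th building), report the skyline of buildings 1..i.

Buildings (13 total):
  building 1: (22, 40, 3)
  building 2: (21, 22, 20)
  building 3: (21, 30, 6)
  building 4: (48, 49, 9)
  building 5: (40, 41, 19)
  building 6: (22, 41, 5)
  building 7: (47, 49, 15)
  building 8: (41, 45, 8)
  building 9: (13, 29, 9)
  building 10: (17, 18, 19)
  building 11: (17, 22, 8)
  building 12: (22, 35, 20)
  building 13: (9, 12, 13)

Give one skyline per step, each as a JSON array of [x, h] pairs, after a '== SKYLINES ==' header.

== SKYLINES ==
[[22,3],[40,0]]
[[21,20],[22,3],[40,0]]
[[21,20],[22,6],[30,3],[40,0]]
[[21,20],[22,6],[30,3],[40,0],[48,9],[49,0]]
[[21,20],[22,6],[30,3],[40,19],[41,0],[48,9],[49,0]]
[[21,20],[22,6],[30,5],[40,19],[41,0],[48,9],[49,0]]
[[21,20],[22,6],[30,5],[40,19],[41,0],[47,15],[49,0]]
[[21,20],[22,6],[30,5],[40,19],[41,8],[45,0],[47,15],[49,0]]
[[13,9],[21,20],[22,9],[29,6],[30,5],[40,19],[41,8],[45,0],[47,15],[49,0]]
[[13,9],[17,19],[18,9],[21,20],[22,9],[29,6],[30,5],[40,19],[41,8],[45,0],[47,15],[49,0]]
[[13,9],[17,19],[18,9],[21,20],[22,9],[29,6],[30,5],[40,19],[41,8],[45,0],[47,15],[49,0]]
[[13,9],[17,19],[18,9],[21,20],[35,5],[40,19],[41,8],[45,0],[47,15],[49,0]]
[[9,13],[12,0],[13,9],[17,19],[18,9],[21,20],[35,5],[40,19],[41,8],[45,0],[47,15],[49,0]]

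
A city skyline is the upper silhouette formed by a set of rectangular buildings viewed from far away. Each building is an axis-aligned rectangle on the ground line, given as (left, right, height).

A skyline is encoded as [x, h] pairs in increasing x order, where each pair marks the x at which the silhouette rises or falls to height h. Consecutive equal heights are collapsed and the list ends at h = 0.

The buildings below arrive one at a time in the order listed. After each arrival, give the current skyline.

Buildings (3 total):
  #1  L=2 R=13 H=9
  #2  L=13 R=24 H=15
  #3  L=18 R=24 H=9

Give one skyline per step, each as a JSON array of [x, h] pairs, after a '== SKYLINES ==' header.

== SKYLINES ==
[[2,9],[13,0]]
[[2,9],[13,15],[24,0]]
[[2,9],[13,15],[24,0]]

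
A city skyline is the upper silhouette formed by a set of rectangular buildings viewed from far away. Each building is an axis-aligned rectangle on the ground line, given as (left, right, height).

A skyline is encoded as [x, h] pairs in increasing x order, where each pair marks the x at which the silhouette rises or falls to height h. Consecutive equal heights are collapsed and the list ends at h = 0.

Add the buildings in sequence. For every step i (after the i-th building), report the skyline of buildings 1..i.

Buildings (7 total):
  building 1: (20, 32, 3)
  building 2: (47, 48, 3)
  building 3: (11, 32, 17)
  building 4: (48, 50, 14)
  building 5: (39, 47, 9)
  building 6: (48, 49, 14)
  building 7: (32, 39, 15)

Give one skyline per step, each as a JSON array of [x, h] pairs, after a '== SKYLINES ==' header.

== SKYLINES ==
[[20,3],[32,0]]
[[20,3],[32,0],[47,3],[48,0]]
[[11,17],[32,0],[47,3],[48,0]]
[[11,17],[32,0],[47,3],[48,14],[50,0]]
[[11,17],[32,0],[39,9],[47,3],[48,14],[50,0]]
[[11,17],[32,0],[39,9],[47,3],[48,14],[50,0]]
[[11,17],[32,15],[39,9],[47,3],[48,14],[50,0]]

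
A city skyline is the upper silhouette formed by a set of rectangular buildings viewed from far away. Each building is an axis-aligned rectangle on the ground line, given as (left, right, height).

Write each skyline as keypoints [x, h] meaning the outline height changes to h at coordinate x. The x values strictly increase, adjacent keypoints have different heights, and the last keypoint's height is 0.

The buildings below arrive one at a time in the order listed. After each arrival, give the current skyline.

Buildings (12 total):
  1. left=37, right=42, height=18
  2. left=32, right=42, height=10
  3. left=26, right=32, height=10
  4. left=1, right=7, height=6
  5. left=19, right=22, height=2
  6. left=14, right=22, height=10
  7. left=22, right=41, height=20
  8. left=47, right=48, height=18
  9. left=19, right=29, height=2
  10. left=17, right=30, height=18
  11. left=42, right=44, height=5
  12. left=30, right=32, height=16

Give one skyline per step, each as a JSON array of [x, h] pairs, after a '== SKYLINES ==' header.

== SKYLINES ==
[[37,18],[42,0]]
[[32,10],[37,18],[42,0]]
[[26,10],[37,18],[42,0]]
[[1,6],[7,0],[26,10],[37,18],[42,0]]
[[1,6],[7,0],[19,2],[22,0],[26,10],[37,18],[42,0]]
[[1,6],[7,0],[14,10],[22,0],[26,10],[37,18],[42,0]]
[[1,6],[7,0],[14,10],[22,20],[41,18],[42,0]]
[[1,6],[7,0],[14,10],[22,20],[41,18],[42,0],[47,18],[48,0]]
[[1,6],[7,0],[14,10],[22,20],[41,18],[42,0],[47,18],[48,0]]
[[1,6],[7,0],[14,10],[17,18],[22,20],[41,18],[42,0],[47,18],[48,0]]
[[1,6],[7,0],[14,10],[17,18],[22,20],[41,18],[42,5],[44,0],[47,18],[48,0]]
[[1,6],[7,0],[14,10],[17,18],[22,20],[41,18],[42,5],[44,0],[47,18],[48,0]]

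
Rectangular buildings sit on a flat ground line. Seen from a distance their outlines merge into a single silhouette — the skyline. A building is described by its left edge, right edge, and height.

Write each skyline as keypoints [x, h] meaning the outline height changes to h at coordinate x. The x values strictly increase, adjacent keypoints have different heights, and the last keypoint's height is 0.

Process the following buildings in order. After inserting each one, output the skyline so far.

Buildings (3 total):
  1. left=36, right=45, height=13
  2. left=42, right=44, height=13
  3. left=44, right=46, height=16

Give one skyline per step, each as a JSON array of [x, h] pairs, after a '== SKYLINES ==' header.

== SKYLINES ==
[[36,13],[45,0]]
[[36,13],[45,0]]
[[36,13],[44,16],[46,0]]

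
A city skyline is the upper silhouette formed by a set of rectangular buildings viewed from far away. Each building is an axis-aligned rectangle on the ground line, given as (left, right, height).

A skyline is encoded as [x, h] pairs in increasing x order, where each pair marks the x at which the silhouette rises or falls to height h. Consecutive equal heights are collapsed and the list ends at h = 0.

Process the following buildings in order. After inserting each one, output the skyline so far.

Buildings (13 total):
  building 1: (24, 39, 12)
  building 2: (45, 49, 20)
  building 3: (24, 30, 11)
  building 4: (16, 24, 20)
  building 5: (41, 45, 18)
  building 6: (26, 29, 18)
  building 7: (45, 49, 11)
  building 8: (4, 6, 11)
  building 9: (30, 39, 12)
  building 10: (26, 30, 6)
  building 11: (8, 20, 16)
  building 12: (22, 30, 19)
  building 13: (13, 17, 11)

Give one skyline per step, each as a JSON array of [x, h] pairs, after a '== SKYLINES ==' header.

== SKYLINES ==
[[24,12],[39,0]]
[[24,12],[39,0],[45,20],[49,0]]
[[24,12],[39,0],[45,20],[49,0]]
[[16,20],[24,12],[39,0],[45,20],[49,0]]
[[16,20],[24,12],[39,0],[41,18],[45,20],[49,0]]
[[16,20],[24,12],[26,18],[29,12],[39,0],[41,18],[45,20],[49,0]]
[[16,20],[24,12],[26,18],[29,12],[39,0],[41,18],[45,20],[49,0]]
[[4,11],[6,0],[16,20],[24,12],[26,18],[29,12],[39,0],[41,18],[45,20],[49,0]]
[[4,11],[6,0],[16,20],[24,12],[26,18],[29,12],[39,0],[41,18],[45,20],[49,0]]
[[4,11],[6,0],[16,20],[24,12],[26,18],[29,12],[39,0],[41,18],[45,20],[49,0]]
[[4,11],[6,0],[8,16],[16,20],[24,12],[26,18],[29,12],[39,0],[41,18],[45,20],[49,0]]
[[4,11],[6,0],[8,16],[16,20],[24,19],[30,12],[39,0],[41,18],[45,20],[49,0]]
[[4,11],[6,0],[8,16],[16,20],[24,19],[30,12],[39,0],[41,18],[45,20],[49,0]]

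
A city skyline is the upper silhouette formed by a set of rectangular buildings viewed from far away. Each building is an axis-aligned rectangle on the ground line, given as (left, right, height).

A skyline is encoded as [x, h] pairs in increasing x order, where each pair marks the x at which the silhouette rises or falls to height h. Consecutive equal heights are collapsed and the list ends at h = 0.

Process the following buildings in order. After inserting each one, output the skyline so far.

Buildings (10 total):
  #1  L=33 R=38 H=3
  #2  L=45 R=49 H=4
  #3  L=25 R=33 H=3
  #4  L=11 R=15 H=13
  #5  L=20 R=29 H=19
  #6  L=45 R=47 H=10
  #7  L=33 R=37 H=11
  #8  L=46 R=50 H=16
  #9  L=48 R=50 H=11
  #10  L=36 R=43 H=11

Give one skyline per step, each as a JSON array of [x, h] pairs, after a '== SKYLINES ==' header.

== SKYLINES ==
[[33,3],[38,0]]
[[33,3],[38,0],[45,4],[49,0]]
[[25,3],[38,0],[45,4],[49,0]]
[[11,13],[15,0],[25,3],[38,0],[45,4],[49,0]]
[[11,13],[15,0],[20,19],[29,3],[38,0],[45,4],[49,0]]
[[11,13],[15,0],[20,19],[29,3],[38,0],[45,10],[47,4],[49,0]]
[[11,13],[15,0],[20,19],[29,3],[33,11],[37,3],[38,0],[45,10],[47,4],[49,0]]
[[11,13],[15,0],[20,19],[29,3],[33,11],[37,3],[38,0],[45,10],[46,16],[50,0]]
[[11,13],[15,0],[20,19],[29,3],[33,11],[37,3],[38,0],[45,10],[46,16],[50,0]]
[[11,13],[15,0],[20,19],[29,3],[33,11],[43,0],[45,10],[46,16],[50,0]]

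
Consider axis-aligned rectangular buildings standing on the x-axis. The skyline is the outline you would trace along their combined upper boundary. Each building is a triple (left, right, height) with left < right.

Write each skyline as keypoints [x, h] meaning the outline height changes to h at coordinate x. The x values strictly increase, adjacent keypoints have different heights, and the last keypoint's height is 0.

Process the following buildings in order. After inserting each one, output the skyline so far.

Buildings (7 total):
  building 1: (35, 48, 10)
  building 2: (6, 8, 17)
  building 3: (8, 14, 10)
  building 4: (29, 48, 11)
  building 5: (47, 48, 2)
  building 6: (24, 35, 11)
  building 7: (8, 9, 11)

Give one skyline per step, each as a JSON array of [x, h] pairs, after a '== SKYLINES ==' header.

== SKYLINES ==
[[35,10],[48,0]]
[[6,17],[8,0],[35,10],[48,0]]
[[6,17],[8,10],[14,0],[35,10],[48,0]]
[[6,17],[8,10],[14,0],[29,11],[48,0]]
[[6,17],[8,10],[14,0],[29,11],[48,0]]
[[6,17],[8,10],[14,0],[24,11],[48,0]]
[[6,17],[8,11],[9,10],[14,0],[24,11],[48,0]]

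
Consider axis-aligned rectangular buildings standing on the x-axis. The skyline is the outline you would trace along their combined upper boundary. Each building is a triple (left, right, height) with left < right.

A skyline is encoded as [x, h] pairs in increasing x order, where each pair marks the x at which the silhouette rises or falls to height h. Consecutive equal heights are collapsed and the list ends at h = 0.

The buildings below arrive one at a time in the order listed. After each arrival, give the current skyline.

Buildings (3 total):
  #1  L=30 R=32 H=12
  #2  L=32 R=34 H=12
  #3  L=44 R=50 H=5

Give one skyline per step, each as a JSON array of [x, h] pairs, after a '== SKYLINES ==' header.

== SKYLINES ==
[[30,12],[32,0]]
[[30,12],[34,0]]
[[30,12],[34,0],[44,5],[50,0]]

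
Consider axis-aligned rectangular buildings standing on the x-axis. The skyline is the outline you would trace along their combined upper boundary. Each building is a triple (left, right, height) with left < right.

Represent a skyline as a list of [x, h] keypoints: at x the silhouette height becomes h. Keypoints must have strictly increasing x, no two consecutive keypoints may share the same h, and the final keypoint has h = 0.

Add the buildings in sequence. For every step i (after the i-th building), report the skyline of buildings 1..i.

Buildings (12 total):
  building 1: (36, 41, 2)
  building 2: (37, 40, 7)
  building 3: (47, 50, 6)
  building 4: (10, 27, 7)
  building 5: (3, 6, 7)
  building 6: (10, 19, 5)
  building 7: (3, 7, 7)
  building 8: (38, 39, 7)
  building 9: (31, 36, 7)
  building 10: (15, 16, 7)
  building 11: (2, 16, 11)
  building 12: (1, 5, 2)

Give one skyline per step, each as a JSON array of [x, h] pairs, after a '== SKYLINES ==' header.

== SKYLINES ==
[[36,2],[41,0]]
[[36,2],[37,7],[40,2],[41,0]]
[[36,2],[37,7],[40,2],[41,0],[47,6],[50,0]]
[[10,7],[27,0],[36,2],[37,7],[40,2],[41,0],[47,6],[50,0]]
[[3,7],[6,0],[10,7],[27,0],[36,2],[37,7],[40,2],[41,0],[47,6],[50,0]]
[[3,7],[6,0],[10,7],[27,0],[36,2],[37,7],[40,2],[41,0],[47,6],[50,0]]
[[3,7],[7,0],[10,7],[27,0],[36,2],[37,7],[40,2],[41,0],[47,6],[50,0]]
[[3,7],[7,0],[10,7],[27,0],[36,2],[37,7],[40,2],[41,0],[47,6],[50,0]]
[[3,7],[7,0],[10,7],[27,0],[31,7],[36,2],[37,7],[40,2],[41,0],[47,6],[50,0]]
[[3,7],[7,0],[10,7],[27,0],[31,7],[36,2],[37,7],[40,2],[41,0],[47,6],[50,0]]
[[2,11],[16,7],[27,0],[31,7],[36,2],[37,7],[40,2],[41,0],[47,6],[50,0]]
[[1,2],[2,11],[16,7],[27,0],[31,7],[36,2],[37,7],[40,2],[41,0],[47,6],[50,0]]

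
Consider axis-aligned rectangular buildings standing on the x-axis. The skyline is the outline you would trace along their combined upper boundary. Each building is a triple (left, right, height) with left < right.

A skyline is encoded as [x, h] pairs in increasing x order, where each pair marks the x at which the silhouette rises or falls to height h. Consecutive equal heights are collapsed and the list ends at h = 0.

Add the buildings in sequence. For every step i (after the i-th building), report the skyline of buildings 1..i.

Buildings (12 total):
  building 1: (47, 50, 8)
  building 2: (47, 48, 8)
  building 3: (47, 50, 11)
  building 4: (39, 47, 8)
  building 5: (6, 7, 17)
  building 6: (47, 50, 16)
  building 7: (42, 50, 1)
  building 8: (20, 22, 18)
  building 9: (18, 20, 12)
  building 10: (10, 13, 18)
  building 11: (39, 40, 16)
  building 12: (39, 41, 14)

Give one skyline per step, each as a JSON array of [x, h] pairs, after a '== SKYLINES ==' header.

== SKYLINES ==
[[47,8],[50,0]]
[[47,8],[50,0]]
[[47,11],[50,0]]
[[39,8],[47,11],[50,0]]
[[6,17],[7,0],[39,8],[47,11],[50,0]]
[[6,17],[7,0],[39,8],[47,16],[50,0]]
[[6,17],[7,0],[39,8],[47,16],[50,0]]
[[6,17],[7,0],[20,18],[22,0],[39,8],[47,16],[50,0]]
[[6,17],[7,0],[18,12],[20,18],[22,0],[39,8],[47,16],[50,0]]
[[6,17],[7,0],[10,18],[13,0],[18,12],[20,18],[22,0],[39,8],[47,16],[50,0]]
[[6,17],[7,0],[10,18],[13,0],[18,12],[20,18],[22,0],[39,16],[40,8],[47,16],[50,0]]
[[6,17],[7,0],[10,18],[13,0],[18,12],[20,18],[22,0],[39,16],[40,14],[41,8],[47,16],[50,0]]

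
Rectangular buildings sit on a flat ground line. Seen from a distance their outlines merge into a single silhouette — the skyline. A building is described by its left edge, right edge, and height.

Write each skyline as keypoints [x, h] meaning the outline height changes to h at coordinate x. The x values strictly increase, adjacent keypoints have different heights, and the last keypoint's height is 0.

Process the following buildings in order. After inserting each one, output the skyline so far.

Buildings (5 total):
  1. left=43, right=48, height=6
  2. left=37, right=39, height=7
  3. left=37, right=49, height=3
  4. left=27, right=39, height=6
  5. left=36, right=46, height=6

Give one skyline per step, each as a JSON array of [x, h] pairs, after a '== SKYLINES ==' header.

== SKYLINES ==
[[43,6],[48,0]]
[[37,7],[39,0],[43,6],[48,0]]
[[37,7],[39,3],[43,6],[48,3],[49,0]]
[[27,6],[37,7],[39,3],[43,6],[48,3],[49,0]]
[[27,6],[37,7],[39,6],[48,3],[49,0]]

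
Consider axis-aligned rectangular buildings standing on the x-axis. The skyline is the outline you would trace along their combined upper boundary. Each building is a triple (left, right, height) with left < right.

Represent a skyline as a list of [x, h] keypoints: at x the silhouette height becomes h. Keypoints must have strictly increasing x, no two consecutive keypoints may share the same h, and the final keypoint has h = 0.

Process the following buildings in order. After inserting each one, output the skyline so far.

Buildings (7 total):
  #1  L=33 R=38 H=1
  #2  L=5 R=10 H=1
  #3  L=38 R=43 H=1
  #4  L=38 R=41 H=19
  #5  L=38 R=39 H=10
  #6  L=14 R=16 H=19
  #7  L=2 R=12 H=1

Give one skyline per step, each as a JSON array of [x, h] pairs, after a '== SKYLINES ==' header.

== SKYLINES ==
[[33,1],[38,0]]
[[5,1],[10,0],[33,1],[38,0]]
[[5,1],[10,0],[33,1],[43,0]]
[[5,1],[10,0],[33,1],[38,19],[41,1],[43,0]]
[[5,1],[10,0],[33,1],[38,19],[41,1],[43,0]]
[[5,1],[10,0],[14,19],[16,0],[33,1],[38,19],[41,1],[43,0]]
[[2,1],[12,0],[14,19],[16,0],[33,1],[38,19],[41,1],[43,0]]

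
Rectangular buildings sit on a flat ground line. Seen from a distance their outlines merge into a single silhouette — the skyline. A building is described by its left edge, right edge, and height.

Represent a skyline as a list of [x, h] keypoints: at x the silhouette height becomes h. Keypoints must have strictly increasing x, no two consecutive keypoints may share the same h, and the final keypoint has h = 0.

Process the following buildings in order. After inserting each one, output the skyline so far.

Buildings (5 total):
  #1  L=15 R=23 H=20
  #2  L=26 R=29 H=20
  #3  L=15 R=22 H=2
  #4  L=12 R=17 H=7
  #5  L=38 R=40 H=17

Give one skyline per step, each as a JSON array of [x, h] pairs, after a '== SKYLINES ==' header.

== SKYLINES ==
[[15,20],[23,0]]
[[15,20],[23,0],[26,20],[29,0]]
[[15,20],[23,0],[26,20],[29,0]]
[[12,7],[15,20],[23,0],[26,20],[29,0]]
[[12,7],[15,20],[23,0],[26,20],[29,0],[38,17],[40,0]]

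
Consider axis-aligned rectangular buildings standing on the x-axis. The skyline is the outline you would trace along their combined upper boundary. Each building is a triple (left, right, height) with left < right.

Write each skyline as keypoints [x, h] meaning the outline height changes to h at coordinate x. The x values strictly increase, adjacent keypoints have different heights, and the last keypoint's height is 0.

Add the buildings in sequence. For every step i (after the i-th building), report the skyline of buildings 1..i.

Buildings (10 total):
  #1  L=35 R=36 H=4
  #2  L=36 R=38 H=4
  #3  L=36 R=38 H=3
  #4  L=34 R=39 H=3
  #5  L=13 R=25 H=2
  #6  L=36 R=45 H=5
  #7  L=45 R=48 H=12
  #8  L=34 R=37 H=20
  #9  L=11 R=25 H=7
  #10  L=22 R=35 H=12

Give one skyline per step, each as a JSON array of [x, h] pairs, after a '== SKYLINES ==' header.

== SKYLINES ==
[[35,4],[36,0]]
[[35,4],[38,0]]
[[35,4],[38,0]]
[[34,3],[35,4],[38,3],[39,0]]
[[13,2],[25,0],[34,3],[35,4],[38,3],[39,0]]
[[13,2],[25,0],[34,3],[35,4],[36,5],[45,0]]
[[13,2],[25,0],[34,3],[35,4],[36,5],[45,12],[48,0]]
[[13,2],[25,0],[34,20],[37,5],[45,12],[48,0]]
[[11,7],[25,0],[34,20],[37,5],[45,12],[48,0]]
[[11,7],[22,12],[34,20],[37,5],[45,12],[48,0]]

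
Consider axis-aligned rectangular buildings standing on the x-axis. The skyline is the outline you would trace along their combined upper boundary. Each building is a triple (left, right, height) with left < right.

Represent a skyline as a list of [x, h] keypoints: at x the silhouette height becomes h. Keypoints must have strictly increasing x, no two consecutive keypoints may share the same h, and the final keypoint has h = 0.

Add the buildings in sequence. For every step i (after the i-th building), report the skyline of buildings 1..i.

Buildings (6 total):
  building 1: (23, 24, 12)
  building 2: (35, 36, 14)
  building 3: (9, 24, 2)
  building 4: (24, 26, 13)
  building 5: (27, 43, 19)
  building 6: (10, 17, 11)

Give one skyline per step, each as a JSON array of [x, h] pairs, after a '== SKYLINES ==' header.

== SKYLINES ==
[[23,12],[24,0]]
[[23,12],[24,0],[35,14],[36,0]]
[[9,2],[23,12],[24,0],[35,14],[36,0]]
[[9,2],[23,12],[24,13],[26,0],[35,14],[36,0]]
[[9,2],[23,12],[24,13],[26,0],[27,19],[43,0]]
[[9,2],[10,11],[17,2],[23,12],[24,13],[26,0],[27,19],[43,0]]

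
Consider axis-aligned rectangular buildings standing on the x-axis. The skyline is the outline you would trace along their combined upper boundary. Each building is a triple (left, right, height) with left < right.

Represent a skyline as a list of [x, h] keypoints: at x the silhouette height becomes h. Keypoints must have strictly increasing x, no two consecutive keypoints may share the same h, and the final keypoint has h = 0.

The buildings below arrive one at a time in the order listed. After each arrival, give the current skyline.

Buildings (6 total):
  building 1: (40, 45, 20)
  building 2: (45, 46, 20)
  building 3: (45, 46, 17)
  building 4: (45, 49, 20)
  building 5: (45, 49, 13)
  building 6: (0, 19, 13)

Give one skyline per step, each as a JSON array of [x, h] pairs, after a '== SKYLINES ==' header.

== SKYLINES ==
[[40,20],[45,0]]
[[40,20],[46,0]]
[[40,20],[46,0]]
[[40,20],[49,0]]
[[40,20],[49,0]]
[[0,13],[19,0],[40,20],[49,0]]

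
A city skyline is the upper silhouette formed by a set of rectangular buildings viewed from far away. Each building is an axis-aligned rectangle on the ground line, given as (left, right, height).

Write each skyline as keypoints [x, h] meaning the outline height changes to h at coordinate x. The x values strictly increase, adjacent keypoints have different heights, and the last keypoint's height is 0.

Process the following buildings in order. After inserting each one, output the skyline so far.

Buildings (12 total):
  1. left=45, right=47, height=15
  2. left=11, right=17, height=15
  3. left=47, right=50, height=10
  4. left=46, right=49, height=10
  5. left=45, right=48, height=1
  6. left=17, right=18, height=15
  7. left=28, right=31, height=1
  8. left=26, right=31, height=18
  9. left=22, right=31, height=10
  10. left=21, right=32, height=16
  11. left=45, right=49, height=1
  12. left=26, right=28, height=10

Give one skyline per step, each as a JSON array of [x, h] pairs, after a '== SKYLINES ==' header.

== SKYLINES ==
[[45,15],[47,0]]
[[11,15],[17,0],[45,15],[47,0]]
[[11,15],[17,0],[45,15],[47,10],[50,0]]
[[11,15],[17,0],[45,15],[47,10],[50,0]]
[[11,15],[17,0],[45,15],[47,10],[50,0]]
[[11,15],[18,0],[45,15],[47,10],[50,0]]
[[11,15],[18,0],[28,1],[31,0],[45,15],[47,10],[50,0]]
[[11,15],[18,0],[26,18],[31,0],[45,15],[47,10],[50,0]]
[[11,15],[18,0],[22,10],[26,18],[31,0],[45,15],[47,10],[50,0]]
[[11,15],[18,0],[21,16],[26,18],[31,16],[32,0],[45,15],[47,10],[50,0]]
[[11,15],[18,0],[21,16],[26,18],[31,16],[32,0],[45,15],[47,10],[50,0]]
[[11,15],[18,0],[21,16],[26,18],[31,16],[32,0],[45,15],[47,10],[50,0]]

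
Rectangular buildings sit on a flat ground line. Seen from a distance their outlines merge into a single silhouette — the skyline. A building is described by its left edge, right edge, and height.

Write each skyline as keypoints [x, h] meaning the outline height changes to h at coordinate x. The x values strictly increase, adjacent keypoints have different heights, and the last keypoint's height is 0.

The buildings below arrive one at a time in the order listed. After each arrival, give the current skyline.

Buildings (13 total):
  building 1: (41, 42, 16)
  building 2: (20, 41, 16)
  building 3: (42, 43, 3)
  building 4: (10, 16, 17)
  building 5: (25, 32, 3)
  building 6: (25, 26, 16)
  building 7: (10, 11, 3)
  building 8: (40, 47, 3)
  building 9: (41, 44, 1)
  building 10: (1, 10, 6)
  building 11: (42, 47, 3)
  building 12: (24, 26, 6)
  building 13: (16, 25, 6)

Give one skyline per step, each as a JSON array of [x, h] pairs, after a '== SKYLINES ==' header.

== SKYLINES ==
[[41,16],[42,0]]
[[20,16],[42,0]]
[[20,16],[42,3],[43,0]]
[[10,17],[16,0],[20,16],[42,3],[43,0]]
[[10,17],[16,0],[20,16],[42,3],[43,0]]
[[10,17],[16,0],[20,16],[42,3],[43,0]]
[[10,17],[16,0],[20,16],[42,3],[43,0]]
[[10,17],[16,0],[20,16],[42,3],[47,0]]
[[10,17],[16,0],[20,16],[42,3],[47,0]]
[[1,6],[10,17],[16,0],[20,16],[42,3],[47,0]]
[[1,6],[10,17],[16,0],[20,16],[42,3],[47,0]]
[[1,6],[10,17],[16,0],[20,16],[42,3],[47,0]]
[[1,6],[10,17],[16,6],[20,16],[42,3],[47,0]]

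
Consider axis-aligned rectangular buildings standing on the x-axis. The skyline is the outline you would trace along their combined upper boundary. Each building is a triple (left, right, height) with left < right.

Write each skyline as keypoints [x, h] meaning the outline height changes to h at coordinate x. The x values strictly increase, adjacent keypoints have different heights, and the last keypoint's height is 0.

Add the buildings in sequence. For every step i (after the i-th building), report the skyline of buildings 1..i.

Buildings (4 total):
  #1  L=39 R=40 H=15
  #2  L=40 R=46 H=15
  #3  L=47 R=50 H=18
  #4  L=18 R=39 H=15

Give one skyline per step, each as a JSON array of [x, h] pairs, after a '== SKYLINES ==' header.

== SKYLINES ==
[[39,15],[40,0]]
[[39,15],[46,0]]
[[39,15],[46,0],[47,18],[50,0]]
[[18,15],[46,0],[47,18],[50,0]]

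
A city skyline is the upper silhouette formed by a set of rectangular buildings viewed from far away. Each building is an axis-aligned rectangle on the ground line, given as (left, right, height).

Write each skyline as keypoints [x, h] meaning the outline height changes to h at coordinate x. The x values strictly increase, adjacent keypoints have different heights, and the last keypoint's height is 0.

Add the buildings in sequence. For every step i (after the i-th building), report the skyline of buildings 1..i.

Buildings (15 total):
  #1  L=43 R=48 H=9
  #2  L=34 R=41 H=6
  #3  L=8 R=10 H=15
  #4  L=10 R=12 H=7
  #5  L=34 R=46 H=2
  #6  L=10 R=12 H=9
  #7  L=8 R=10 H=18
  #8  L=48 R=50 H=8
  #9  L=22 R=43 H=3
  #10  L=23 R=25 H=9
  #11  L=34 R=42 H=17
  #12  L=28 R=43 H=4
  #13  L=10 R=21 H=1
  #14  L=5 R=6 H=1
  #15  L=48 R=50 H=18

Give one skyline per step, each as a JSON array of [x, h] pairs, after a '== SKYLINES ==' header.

== SKYLINES ==
[[43,9],[48,0]]
[[34,6],[41,0],[43,9],[48,0]]
[[8,15],[10,0],[34,6],[41,0],[43,9],[48,0]]
[[8,15],[10,7],[12,0],[34,6],[41,0],[43,9],[48,0]]
[[8,15],[10,7],[12,0],[34,6],[41,2],[43,9],[48,0]]
[[8,15],[10,9],[12,0],[34,6],[41,2],[43,9],[48,0]]
[[8,18],[10,9],[12,0],[34,6],[41,2],[43,9],[48,0]]
[[8,18],[10,9],[12,0],[34,6],[41,2],[43,9],[48,8],[50,0]]
[[8,18],[10,9],[12,0],[22,3],[34,6],[41,3],[43,9],[48,8],[50,0]]
[[8,18],[10,9],[12,0],[22,3],[23,9],[25,3],[34,6],[41,3],[43,9],[48,8],[50,0]]
[[8,18],[10,9],[12,0],[22,3],[23,9],[25,3],[34,17],[42,3],[43,9],[48,8],[50,0]]
[[8,18],[10,9],[12,0],[22,3],[23,9],[25,3],[28,4],[34,17],[42,4],[43,9],[48,8],[50,0]]
[[8,18],[10,9],[12,1],[21,0],[22,3],[23,9],[25,3],[28,4],[34,17],[42,4],[43,9],[48,8],[50,0]]
[[5,1],[6,0],[8,18],[10,9],[12,1],[21,0],[22,3],[23,9],[25,3],[28,4],[34,17],[42,4],[43,9],[48,8],[50,0]]
[[5,1],[6,0],[8,18],[10,9],[12,1],[21,0],[22,3],[23,9],[25,3],[28,4],[34,17],[42,4],[43,9],[48,18],[50,0]]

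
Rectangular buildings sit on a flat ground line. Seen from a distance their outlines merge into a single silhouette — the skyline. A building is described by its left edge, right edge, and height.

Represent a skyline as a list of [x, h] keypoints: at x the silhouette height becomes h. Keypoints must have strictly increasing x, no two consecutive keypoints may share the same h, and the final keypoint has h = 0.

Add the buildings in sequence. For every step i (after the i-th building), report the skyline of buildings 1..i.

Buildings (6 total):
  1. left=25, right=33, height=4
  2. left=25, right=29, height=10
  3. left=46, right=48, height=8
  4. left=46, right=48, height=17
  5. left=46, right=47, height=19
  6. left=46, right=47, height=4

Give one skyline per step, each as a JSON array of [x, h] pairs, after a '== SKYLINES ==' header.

== SKYLINES ==
[[25,4],[33,0]]
[[25,10],[29,4],[33,0]]
[[25,10],[29,4],[33,0],[46,8],[48,0]]
[[25,10],[29,4],[33,0],[46,17],[48,0]]
[[25,10],[29,4],[33,0],[46,19],[47,17],[48,0]]
[[25,10],[29,4],[33,0],[46,19],[47,17],[48,0]]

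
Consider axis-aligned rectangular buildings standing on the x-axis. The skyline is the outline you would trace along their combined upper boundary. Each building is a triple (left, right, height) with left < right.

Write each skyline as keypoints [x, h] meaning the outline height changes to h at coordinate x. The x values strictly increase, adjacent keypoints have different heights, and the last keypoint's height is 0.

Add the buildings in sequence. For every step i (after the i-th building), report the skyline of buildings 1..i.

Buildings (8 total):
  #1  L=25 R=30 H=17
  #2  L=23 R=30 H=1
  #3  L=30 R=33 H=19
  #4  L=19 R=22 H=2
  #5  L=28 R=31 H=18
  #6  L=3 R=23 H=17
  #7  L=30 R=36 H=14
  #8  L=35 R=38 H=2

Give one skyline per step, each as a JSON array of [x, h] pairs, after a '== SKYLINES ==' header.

== SKYLINES ==
[[25,17],[30,0]]
[[23,1],[25,17],[30,0]]
[[23,1],[25,17],[30,19],[33,0]]
[[19,2],[22,0],[23,1],[25,17],[30,19],[33,0]]
[[19,2],[22,0],[23,1],[25,17],[28,18],[30,19],[33,0]]
[[3,17],[23,1],[25,17],[28,18],[30,19],[33,0]]
[[3,17],[23,1],[25,17],[28,18],[30,19],[33,14],[36,0]]
[[3,17],[23,1],[25,17],[28,18],[30,19],[33,14],[36,2],[38,0]]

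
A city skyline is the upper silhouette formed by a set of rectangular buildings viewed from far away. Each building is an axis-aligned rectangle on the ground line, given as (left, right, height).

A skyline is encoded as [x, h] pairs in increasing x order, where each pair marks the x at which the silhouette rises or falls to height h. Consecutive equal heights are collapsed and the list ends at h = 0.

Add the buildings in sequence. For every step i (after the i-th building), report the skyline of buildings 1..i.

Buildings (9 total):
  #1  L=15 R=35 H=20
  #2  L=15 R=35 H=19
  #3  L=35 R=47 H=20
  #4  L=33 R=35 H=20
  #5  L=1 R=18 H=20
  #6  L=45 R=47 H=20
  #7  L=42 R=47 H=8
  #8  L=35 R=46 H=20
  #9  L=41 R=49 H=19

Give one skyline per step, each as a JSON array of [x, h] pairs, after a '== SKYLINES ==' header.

== SKYLINES ==
[[15,20],[35,0]]
[[15,20],[35,0]]
[[15,20],[47,0]]
[[15,20],[47,0]]
[[1,20],[47,0]]
[[1,20],[47,0]]
[[1,20],[47,0]]
[[1,20],[47,0]]
[[1,20],[47,19],[49,0]]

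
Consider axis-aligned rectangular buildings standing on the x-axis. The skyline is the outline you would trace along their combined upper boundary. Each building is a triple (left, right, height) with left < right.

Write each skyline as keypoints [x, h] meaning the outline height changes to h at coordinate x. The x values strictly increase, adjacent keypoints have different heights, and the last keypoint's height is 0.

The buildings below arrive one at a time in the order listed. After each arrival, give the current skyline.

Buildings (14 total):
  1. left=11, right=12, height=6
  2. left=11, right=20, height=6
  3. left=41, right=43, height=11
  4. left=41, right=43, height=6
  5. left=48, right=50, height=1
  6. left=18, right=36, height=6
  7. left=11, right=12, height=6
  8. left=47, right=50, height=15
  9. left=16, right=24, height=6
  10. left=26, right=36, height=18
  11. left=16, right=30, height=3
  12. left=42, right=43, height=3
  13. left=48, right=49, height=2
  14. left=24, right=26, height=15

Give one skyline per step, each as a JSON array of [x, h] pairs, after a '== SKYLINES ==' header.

== SKYLINES ==
[[11,6],[12,0]]
[[11,6],[20,0]]
[[11,6],[20,0],[41,11],[43,0]]
[[11,6],[20,0],[41,11],[43,0]]
[[11,6],[20,0],[41,11],[43,0],[48,1],[50,0]]
[[11,6],[36,0],[41,11],[43,0],[48,1],[50,0]]
[[11,6],[36,0],[41,11],[43,0],[48,1],[50,0]]
[[11,6],[36,0],[41,11],[43,0],[47,15],[50,0]]
[[11,6],[36,0],[41,11],[43,0],[47,15],[50,0]]
[[11,6],[26,18],[36,0],[41,11],[43,0],[47,15],[50,0]]
[[11,6],[26,18],[36,0],[41,11],[43,0],[47,15],[50,0]]
[[11,6],[26,18],[36,0],[41,11],[43,0],[47,15],[50,0]]
[[11,6],[26,18],[36,0],[41,11],[43,0],[47,15],[50,0]]
[[11,6],[24,15],[26,18],[36,0],[41,11],[43,0],[47,15],[50,0]]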